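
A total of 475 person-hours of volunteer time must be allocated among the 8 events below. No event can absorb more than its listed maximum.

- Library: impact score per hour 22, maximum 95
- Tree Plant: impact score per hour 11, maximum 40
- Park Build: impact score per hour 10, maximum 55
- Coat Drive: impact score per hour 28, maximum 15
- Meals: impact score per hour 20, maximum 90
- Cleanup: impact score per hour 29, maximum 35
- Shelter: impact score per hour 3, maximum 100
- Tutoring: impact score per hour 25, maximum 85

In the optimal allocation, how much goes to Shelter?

60

Rank by impact score per hour: Cleanup 29 > Coat Drive 28 > Tutoring 25 > Library 22 > Meals 20 > Tree Plant 11 > Park Build 10 > Shelter 3.
Give Cleanup 35 to hit its cap of 35 ; 440 left.
Coat Drive: +15 to 15 (cap) ; 425 left.
Give Tutoring 85 to hit its cap of 85 ; 340 left.
Library takes 95 to reach its cap of 95 ; 245 left.
Give Meals 90 to hit its cap of 90 ; 155 left.
Give Tree Plant 40 to hit its cap of 40 ; 115 left.
Give Park Build 55 to hit its cap of 55 ; 60 left.
Shelter has room for 100 but only 60 remain, so it gets 60.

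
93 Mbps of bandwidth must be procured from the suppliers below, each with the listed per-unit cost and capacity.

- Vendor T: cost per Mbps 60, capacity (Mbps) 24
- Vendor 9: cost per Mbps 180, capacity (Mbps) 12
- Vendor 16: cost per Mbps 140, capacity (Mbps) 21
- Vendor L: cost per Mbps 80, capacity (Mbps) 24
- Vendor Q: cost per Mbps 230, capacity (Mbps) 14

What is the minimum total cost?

11220

Use suppliers in increasing cost order.
Take 24 from Vendor T at 60 ; need 69 more.
Vendor L (80): use full 24 ; 45 Mbps to go.
Take 21 from Vendor 16 at 140 ; need 24 more.
Vendor 9 at 180: take all 12 Mbps ; 12 still needed.
Vendor Q (230): take the remaining 12 ; done.
Cost = 24×60 + 24×80 + 21×140 + 12×180 + 12×230 = 11220.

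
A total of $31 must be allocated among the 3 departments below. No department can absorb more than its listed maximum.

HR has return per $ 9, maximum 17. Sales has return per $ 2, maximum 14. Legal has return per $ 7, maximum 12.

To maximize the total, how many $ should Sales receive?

Highest return per $ first: HR 9 > Legal 7 > Sales 2.
HR takes 17 to reach its cap of 17 ; 14 left.
Legal takes 12 to reach its cap of 12 ; 2 left.
Only 2 left; Sales takes them to reach 2.

2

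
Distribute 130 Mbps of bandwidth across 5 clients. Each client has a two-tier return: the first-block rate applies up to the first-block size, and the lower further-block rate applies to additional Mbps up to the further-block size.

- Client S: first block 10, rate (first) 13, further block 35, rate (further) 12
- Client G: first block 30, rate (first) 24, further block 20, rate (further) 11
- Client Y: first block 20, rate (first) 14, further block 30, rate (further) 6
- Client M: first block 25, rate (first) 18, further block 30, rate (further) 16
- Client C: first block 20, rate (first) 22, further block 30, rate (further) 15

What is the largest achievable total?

2465

Order all 10 blocks by rate: Client G/T1 24 > Client C/T1 22 > Client M/T1 18 > Client M/T2 16 > Client C/T2 15 > Client Y/T1 14 > Client S/T1 13 > Client S/T2 12 > Client G/T2 11 > Client Y/T2 6.
Client G/T1 (24): +30 — 100 left.
Fill Client C T1 block (20 at 22) — 80 left.
Client M T1 at 18: fill all 25 — 55 left.
Client M/T2 (16): +30 — 25 left.
Client C/T2: +25 of 30 at 15; pool empty.
Total = 24×30 + 22×20 + 18×25 + 16×30 + 15×25 = 2465.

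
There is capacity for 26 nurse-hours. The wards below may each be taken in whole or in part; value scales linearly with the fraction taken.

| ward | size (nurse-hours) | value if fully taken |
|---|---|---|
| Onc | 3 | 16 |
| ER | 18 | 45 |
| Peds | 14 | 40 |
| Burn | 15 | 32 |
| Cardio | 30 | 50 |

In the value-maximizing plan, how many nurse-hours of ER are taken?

Best value per unit of size first: Onc 16/3≈5.33, Peds 40/14≈2.86, ER 45/18≈2.5, Burn 32/15≈2.13, Cardio 50/30≈1.67.
All 3 nurse-hours of Onc fit (value 16) → 23 remain.
Peds: take in full, 14 nurse-hours for value 40 → 9 left.
Fill the last 9 nurse-hours with part of ER: 9/18 of it earns 22.5.

9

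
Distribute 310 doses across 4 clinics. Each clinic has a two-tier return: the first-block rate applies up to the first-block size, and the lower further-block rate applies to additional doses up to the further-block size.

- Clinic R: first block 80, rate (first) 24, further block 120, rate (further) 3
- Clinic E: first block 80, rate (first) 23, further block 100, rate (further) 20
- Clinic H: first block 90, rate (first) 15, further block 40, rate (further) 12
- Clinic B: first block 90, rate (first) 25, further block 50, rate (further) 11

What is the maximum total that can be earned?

7210

Rank every tier by rate: Clinic B/tier1 25 > Clinic R/tier1 24 > Clinic E/tier1 23 > Clinic E/tier2 20 > Clinic H/tier1 15 > Clinic H/tier2 12 > Clinic B/tier2 11 > Clinic R/tier2 3.
Fill Clinic B tier1 block (90 at 25) ; 220 left.
Fill Clinic R tier1 block (80 at 24) ; 140 left.
Clinic E tier1 at 23: fill all 80 ; 60 left.
Clinic E tier2 at 20: only 60 left, fill 60.
Total = 25×90 + 24×80 + 23×80 + 20×60 = 7210.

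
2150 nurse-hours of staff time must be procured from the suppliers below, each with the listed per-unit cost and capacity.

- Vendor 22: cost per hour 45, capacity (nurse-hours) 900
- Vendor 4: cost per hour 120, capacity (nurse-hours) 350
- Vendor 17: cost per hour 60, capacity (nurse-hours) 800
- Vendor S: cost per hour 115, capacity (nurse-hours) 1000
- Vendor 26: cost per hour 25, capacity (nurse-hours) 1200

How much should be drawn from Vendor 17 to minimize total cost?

50

Use suppliers in increasing cost order.
Vendor 26 at 25: take all 1200 nurse-hours — 950 still needed.
Vendor 22 at 45: take all 900 nurse-hours — 50 still needed.
Take 50 from Vendor 17 at 60 to finish.
Vendor S, Vendor 4: unused.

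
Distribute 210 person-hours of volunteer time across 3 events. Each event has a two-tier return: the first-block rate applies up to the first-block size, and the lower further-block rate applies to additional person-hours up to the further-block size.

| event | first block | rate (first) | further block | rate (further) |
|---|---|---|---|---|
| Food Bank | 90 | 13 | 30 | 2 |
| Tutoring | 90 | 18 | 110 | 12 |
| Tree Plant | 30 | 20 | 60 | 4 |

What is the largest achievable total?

Order all 6 blocks by rate: Tree Plant/T1 20 > Tutoring/T1 18 > Food Bank/T1 13 > Tutoring/T2 12 > Tree Plant/T2 4 > Food Bank/T2 2.
Fill Tree Plant T1 block (30 at 20) — 180 left.
Tutoring/T1 (18): +90 — 90 left.
Food Bank/T1 (13): +90 — 0 left.
Total = 20×30 + 18×90 + 13×90 = 3390.

3390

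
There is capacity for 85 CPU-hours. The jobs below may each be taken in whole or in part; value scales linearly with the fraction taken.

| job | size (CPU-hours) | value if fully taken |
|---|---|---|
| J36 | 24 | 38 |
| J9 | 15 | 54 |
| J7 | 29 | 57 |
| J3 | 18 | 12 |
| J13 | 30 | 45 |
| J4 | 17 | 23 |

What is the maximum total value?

174.5

Rank by value-to-size ratio: J9 54/15≈3.6, J7 57/29≈1.97, J36 38/24≈1.58, J13 45/30≈1.5, J4 23/17≈1.35, J3 12/18≈0.667.
Take all of J9 (15 CPU-hours, value 54) — 70 CPU-hours left.
J7: take in full, 29 CPU-hours for value 57 — 41 left.
All 24 CPU-hours of J36 fit (value 38) — 17 remain.
Only 17 CPU-hours remain; take 17/30 of J13 for value 45×17/30 = 25.5.
Total value = 174.5.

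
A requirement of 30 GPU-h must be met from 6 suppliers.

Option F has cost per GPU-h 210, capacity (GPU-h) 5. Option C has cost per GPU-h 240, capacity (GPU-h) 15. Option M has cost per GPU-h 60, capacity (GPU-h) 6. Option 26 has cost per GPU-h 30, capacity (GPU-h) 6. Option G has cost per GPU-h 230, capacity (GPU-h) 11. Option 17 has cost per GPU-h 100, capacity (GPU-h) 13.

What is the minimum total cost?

2890

Cheapest first:
Option 26 at 30: take all 6 GPU-h → 24 still needed.
Take 6 from Option M at 60 → need 18 more.
Option 17 at 100: take all 13 GPU-h → 5 still needed.
Take 5 from Option F at 210 → need 0 more.
Option G, Option C: unused.
Cost = 6×30 + 6×60 + 13×100 + 5×210 = 2890.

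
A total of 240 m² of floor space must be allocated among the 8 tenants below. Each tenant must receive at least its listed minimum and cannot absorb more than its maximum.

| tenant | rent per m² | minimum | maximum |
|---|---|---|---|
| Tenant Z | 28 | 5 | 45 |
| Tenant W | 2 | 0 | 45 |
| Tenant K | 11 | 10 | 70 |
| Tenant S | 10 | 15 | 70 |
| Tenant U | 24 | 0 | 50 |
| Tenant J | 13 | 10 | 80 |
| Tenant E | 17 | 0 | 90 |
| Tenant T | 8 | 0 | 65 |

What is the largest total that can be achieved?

4640

Meeting every minimum uses 5+0+10+15+0+10+0+0 = 40 m², leaving 200.
Highest rent per m² first: Tenant Z 28 > Tenant U 24 > Tenant E 17 > Tenant J 13 > Tenant K 11 > Tenant S 10 > Tenant T 8 > Tenant W 2.
Give Tenant Z 40 more to hit its cap of 45 ; 160 left.
Tenant U: +50 to 50 (cap) ; 110 left.
Tenant E: +90 to 90 (cap) ; 20 left.
Tenant J: +20 (room for 70) → 30. Pool exhausted.
Total = 28×45 + 11×10 + 10×15 + 24×50 + 13×30 + 17×90 = 4640.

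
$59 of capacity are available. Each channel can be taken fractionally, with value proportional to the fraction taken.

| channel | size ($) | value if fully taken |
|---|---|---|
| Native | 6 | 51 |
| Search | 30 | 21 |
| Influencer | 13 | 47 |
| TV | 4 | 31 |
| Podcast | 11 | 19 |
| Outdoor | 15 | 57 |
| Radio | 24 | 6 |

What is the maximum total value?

Rank by value-to-size ratio: Native 51/6≈8.5, TV 31/4≈7.75, Outdoor 57/15≈3.8, Influencer 47/13≈3.62, Podcast 19/11≈1.73, Search 21/30≈0.7, Radio 6/24≈0.25.
All 6 $ of Native fit (value 51) ; 53 remain.
TV: take in full, 4 $ for value 31 ; 49 left.
Outdoor: take in full, 15 $ for value 57 ; 34 left.
All 13 $ of Influencer fit (value 47) ; 21 remain.
Take all of Podcast (11 $, value 19) ; 10 $ left.
Only 10 $ remain; take 10/30 of Search for value 21×10/30 = 7.
Total value = 212.

212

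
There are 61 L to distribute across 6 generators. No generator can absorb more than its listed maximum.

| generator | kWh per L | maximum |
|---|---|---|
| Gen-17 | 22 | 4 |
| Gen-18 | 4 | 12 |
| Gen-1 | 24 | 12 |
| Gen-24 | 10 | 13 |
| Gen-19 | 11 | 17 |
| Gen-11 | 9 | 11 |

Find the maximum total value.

Order the generators by kWh per L: Gen-1 24 > Gen-17 22 > Gen-19 11 > Gen-24 10 > Gen-11 9 > Gen-18 4.
Gen-1 takes 12 to reach its cap of 12 ; 49 left.
Gen-17: +4 to 4 (cap) ; 45 left.
Give Gen-19 17 to hit its cap of 17 ; 28 left.
Gen-24 takes 13 to reach its cap of 13 ; 15 left.
Give Gen-11 11 to hit its cap of 11 ; 4 left.
Gen-18 has room for 12 but only 4 remain, so it gets 4.
Total = 22×4 + 4×4 + 24×12 + 10×13 + 11×17 + 9×11 = 808.

808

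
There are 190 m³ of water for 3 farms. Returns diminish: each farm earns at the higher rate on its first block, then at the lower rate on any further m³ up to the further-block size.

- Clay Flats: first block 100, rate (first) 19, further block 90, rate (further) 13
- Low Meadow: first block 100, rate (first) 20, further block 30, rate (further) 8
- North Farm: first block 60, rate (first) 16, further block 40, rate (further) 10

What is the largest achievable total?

Order all 6 blocks by rate: Low Meadow/first 20 > Clay Flats/first 19 > North Farm/first 16 > Clay Flats/second 13 > North Farm/second 10 > Low Meadow/second 8.
Low Meadow/first (20): +100 — 90 left.
Clay Flats/first: +90 of 100 at 19; pool empty.
Total = 20×100 + 19×90 = 3710.

3710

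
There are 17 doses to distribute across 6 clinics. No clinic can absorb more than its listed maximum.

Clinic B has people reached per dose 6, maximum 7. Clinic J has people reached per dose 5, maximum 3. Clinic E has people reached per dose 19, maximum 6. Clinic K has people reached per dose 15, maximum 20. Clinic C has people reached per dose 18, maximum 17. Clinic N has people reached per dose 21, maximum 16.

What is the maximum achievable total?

Order the clinics by people reached per dose: Clinic N 21 > Clinic E 19 > Clinic C 18 > Clinic K 15 > Clinic B 6 > Clinic J 5.
Clinic N takes 16 to reach its cap of 16 → 1 left.
Clinic E: +1 (room for 6) → 1. Pool exhausted.
Total = 19×1 + 21×16 = 355.

355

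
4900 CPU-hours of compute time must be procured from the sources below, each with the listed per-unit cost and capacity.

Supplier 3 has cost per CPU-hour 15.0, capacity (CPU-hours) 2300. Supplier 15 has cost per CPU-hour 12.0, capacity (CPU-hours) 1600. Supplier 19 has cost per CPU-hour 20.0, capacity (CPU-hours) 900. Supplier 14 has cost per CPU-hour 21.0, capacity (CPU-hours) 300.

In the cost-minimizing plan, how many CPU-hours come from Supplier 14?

100

Cheapest first:
Supplier 15 (12.0): use full 1600 — 3300 CPU-hours to go.
Take 2300 from Supplier 3 at 15.0 — need 1000 more.
Supplier 19 (20.0): use full 900 — 100 CPU-hours to go.
Take 100 from Supplier 14 at 21.0 to finish.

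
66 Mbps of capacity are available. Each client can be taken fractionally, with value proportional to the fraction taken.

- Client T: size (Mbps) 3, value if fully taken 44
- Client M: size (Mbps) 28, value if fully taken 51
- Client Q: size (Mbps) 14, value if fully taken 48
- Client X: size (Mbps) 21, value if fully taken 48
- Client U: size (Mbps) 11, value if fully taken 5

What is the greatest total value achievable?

191

Sort by value density: Client T 44/3≈14.7, Client Q 48/14≈3.43, Client X 48/21≈2.29, Client M 51/28≈1.82, Client U 5/11≈0.455.
All 3 Mbps of Client T fit (value 44) → 63 remain.
Client Q: take in full, 14 Mbps for value 48 → 49 left.
Take all of Client X (21 Mbps, value 48) → 28 Mbps left.
Take all of Client M (28 Mbps, value 51) → 0 Mbps left.
Total value = 191.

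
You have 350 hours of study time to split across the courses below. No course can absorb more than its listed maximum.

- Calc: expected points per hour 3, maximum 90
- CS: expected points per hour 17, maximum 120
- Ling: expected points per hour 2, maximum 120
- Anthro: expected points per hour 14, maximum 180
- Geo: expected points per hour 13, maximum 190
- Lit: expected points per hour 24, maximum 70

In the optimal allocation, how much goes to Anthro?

Order the courses by expected points per hour: Lit 24 > CS 17 > Anthro 14 > Geo 13 > Calc 3 > Ling 2.
Lit: +70 to 70 (cap) — 280 left.
Give CS 120 to hit its cap of 120 — 160 left.
Only 160 left; Anthro takes them to reach 160.

160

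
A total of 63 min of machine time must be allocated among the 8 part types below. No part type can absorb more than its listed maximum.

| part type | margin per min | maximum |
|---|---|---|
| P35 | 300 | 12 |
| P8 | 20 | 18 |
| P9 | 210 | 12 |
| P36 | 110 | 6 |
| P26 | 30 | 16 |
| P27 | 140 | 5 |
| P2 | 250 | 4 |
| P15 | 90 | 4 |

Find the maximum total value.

9400

Rank by margin per min: P35 300 > P2 250 > P9 210 > P27 140 > P36 110 > P15 90 > P26 30 > P8 20.
P35: +12 to 12 (cap) ; 51 left.
P2: +4 to 4 (cap) ; 47 left.
P9 takes 12 to reach its cap of 12 ; 35 left.
Give P27 5 to hit its cap of 5 ; 30 left.
P36: +6 to 6 (cap) ; 24 left.
P15: +4 to 4 (cap) ; 20 left.
P26 takes 16 to reach its cap of 16 ; 4 left.
P8: +4 (room for 18) → 4. Pool exhausted.
Total = 300×12 + 20×4 + 210×12 + 110×6 + 30×16 + 140×5 + 250×4 + 90×4 = 9400.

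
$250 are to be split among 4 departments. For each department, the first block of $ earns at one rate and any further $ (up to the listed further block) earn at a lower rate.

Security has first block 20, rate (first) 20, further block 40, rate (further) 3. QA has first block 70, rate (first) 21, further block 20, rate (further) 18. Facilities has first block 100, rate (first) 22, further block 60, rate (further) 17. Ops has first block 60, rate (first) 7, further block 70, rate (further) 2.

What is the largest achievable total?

5110

Order all 8 blocks by rate: Facilities/first 22 > QA/first 21 > Security/first 20 > QA/second 18 > Facilities/second 17 > Ops/first 7 > Security/second 3 > Ops/second 2.
Facilities/first (22): +100 ; 150 left.
QA first at 21: fill all 70 ; 80 left.
Fill Security first block (20 at 20) ; 60 left.
Fill QA second block (20 at 18) ; 40 left.
Facilities second at 17: only 40 left, fill 40.
Total = 22×100 + 21×70 + 20×20 + 18×20 + 17×40 = 5110.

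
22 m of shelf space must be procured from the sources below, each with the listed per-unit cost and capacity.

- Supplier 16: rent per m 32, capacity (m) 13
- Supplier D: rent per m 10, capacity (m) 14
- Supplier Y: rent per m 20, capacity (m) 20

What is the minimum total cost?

300

Fill from the cheapest source first.
Take 14 from Supplier D at 10 → need 8 more.
Supplier Y (20): take the remaining 8 → done.
Supplier 16: unused.
Cost = 14×10 + 8×20 = 300.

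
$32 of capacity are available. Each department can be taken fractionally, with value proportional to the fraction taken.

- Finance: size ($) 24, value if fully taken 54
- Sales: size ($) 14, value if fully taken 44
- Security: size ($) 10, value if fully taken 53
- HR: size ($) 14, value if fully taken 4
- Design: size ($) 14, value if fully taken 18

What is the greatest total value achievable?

115

Rank by value-to-size ratio: Security 53/10≈5.3, Sales 44/14≈3.14, Finance 54/24≈2.25, Design 18/14≈1.29, HR 4/14≈0.286.
All 10 $ of Security fit (value 53) → 22 remain.
All 14 $ of Sales fit (value 44) → 8 remain.
8 $ left: a 8/24 share of Finance gives 54×8/24 = 18.
Total value = 115.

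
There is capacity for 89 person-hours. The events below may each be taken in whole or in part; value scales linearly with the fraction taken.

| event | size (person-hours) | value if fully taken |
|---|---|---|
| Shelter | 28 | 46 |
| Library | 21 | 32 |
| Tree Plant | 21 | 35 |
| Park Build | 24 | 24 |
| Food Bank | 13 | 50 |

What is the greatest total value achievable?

Rank by value-to-size ratio: Food Bank 50/13≈3.85, Tree Plant 35/21≈1.67, Shelter 46/28≈1.64, Library 32/21≈1.52, Park Build 24/24≈1.
All 13 person-hours of Food Bank fit (value 50) — 76 remain.
Tree Plant: take in full, 21 person-hours for value 35 — 55 left.
All 28 person-hours of Shelter fit (value 46) — 27 remain.
Take all of Library (21 person-hours, value 32) — 6 person-hours left.
Fill the last 6 person-hours with part of Park Build: 6/24 of it earns 6.
Total value = 169.

169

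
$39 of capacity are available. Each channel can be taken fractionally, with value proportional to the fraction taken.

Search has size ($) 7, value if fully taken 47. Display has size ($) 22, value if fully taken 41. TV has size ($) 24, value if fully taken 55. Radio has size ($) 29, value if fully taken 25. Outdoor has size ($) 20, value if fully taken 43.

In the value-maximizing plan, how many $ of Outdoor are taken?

8

Sort by value density: Search 47/7≈6.71, TV 55/24≈2.29, Outdoor 43/20≈2.15, Display 41/22≈1.86, Radio 25/29≈0.862.
All 7 $ of Search fit (value 47) — 32 remain.
All 24 $ of TV fit (value 55) — 8 remain.
Fill the last 8 $ with part of Outdoor: 8/20 of it earns 17.2.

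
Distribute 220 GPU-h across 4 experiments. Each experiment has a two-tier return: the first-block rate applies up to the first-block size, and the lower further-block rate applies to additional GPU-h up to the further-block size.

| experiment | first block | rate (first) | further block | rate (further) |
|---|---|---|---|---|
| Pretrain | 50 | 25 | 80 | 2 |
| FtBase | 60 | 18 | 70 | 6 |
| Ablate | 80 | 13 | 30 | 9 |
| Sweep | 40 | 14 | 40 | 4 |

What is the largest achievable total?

Order all 8 blocks by rate: Pretrain/tier1 25 > FtBase/tier1 18 > Sweep/tier1 14 > Ablate/tier1 13 > Ablate/tier2 9 > FtBase/tier2 6 > Sweep/tier2 4 > Pretrain/tier2 2.
Fill Pretrain tier1 block (50 at 25) ; 170 left.
FtBase tier1 at 18: fill all 60 ; 110 left.
Sweep/tier1 (14): +40 ; 70 left.
70 remain; put them into Ablate tier1 at 13.
Total = 25×50 + 18×60 + 14×40 + 13×70 = 3800.

3800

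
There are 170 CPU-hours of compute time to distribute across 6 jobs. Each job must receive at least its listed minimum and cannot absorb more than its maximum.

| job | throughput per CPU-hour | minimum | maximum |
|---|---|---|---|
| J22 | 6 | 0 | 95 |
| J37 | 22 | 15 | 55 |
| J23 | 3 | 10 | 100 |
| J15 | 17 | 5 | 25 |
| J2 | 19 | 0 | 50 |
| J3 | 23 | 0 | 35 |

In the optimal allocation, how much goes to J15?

Meeting every minimum uses 0+15+10+5+0+0 = 30 CPU-hours, leaving 140.
Highest throughput per CPU-hour first: J3 23 > J37 22 > J2 19 > J15 17 > J22 6 > J23 3.
J3 takes 35 more to reach its cap of 35 → 105 left.
J37: +40 to 55 (cap) → 65 left.
J2: +50 to 50 (cap) → 15 left.
J15: +15 (room for 20) → 20. Pool exhausted.

20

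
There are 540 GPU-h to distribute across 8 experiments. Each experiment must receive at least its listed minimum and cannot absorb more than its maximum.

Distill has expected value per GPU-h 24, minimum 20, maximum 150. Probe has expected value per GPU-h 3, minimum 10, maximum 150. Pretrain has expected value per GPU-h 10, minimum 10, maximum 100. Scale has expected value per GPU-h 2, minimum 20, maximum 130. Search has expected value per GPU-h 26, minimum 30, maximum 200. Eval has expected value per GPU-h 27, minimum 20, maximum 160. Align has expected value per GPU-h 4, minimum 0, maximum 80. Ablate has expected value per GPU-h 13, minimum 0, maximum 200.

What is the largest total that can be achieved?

13050

Meeting every minimum uses 20+10+10+20+30+20+0+0 = 110 GPU-h, leaving 430.
Order the experiments by expected value per GPU-h: Eval 27 > Search 26 > Distill 24 > Ablate 13 > Pretrain 10 > Align 4 > Probe 3 > Scale 2.
Give Eval 140 more to hit its cap of 160 ; 290 left.
Search takes 170 more to reach its cap of 200 ; 120 left.
Distill: +120 (room for 130) → 140. Pool exhausted.
Total = 24×140 + 3×10 + 10×10 + 2×20 + 26×200 + 27×160 = 13050.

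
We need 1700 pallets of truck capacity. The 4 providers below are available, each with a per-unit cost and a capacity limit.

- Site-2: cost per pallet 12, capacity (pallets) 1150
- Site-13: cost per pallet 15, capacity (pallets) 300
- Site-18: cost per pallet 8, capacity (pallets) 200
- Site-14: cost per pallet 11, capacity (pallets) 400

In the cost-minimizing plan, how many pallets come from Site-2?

1100

Fill from the cheapest provider first.
Site-18 at 8: take all 200 pallets → 1500 still needed.
Site-14 (11): use full 400 → 1100 pallets to go.
Take 1100 from Site-2 at 12 to finish.
Site-13: unused.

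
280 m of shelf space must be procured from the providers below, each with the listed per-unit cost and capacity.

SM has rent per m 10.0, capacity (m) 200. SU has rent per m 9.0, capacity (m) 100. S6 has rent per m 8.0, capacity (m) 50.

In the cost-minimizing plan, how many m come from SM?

Fill from the cheapest provider first.
Take 50 from S6 at 8.0 ; need 230 more.
SU (9.0): use full 100 ; 130 m to go.
SM at 10.0: take 130 of its 200 ; requirement met.

130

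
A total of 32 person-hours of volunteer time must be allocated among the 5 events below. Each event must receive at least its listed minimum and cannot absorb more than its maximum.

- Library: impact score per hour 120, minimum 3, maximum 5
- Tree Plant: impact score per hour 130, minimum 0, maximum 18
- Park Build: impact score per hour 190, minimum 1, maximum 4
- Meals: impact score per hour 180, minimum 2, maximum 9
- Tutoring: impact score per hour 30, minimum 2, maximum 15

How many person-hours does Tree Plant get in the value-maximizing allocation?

Meeting every minimum uses 3+0+1+2+2 = 8 person-hours, leaving 24.
Order the events by impact score per hour: Park Build 190 > Meals 180 > Tree Plant 130 > Library 120 > Tutoring 30.
Park Build takes 3 more to reach its cap of 4 ; 21 left.
Meals: +7 to 9 (cap) ; 14 left.
Tree Plant has room for 18 more but only 14 remain, so it gets 14.

14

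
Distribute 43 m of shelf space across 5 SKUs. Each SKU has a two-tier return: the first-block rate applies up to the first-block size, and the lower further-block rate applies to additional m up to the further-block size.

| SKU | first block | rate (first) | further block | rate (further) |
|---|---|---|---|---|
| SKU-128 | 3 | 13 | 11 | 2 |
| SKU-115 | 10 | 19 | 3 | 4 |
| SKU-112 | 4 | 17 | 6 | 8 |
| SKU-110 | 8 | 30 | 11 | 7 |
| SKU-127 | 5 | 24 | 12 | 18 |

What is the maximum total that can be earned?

881

Treat each block as its own option and order by rate: SKU-110/tier1 30 > SKU-127/tier1 24 > SKU-115/tier1 19 > SKU-127/tier2 18 > SKU-112/tier1 17 > SKU-128/tier1 13 > SKU-112/tier2 8 > SKU-110/tier2 7 > SKU-115/tier2 4 > SKU-128/tier2 2.
SKU-110 tier1 at 30: fill all 8 ; 35 left.
Fill SKU-127 tier1 block (5 at 24) ; 30 left.
SKU-115 tier1 at 19: fill all 10 ; 20 left.
SKU-127 tier2 at 18: fill all 12 ; 8 left.
Fill SKU-112 tier1 block (4 at 17) ; 4 left.
SKU-128/tier1 (13): +3 ; 1 left.
SKU-112/tier2: +1 of 6 at 8; pool empty.
Total = 30×8 + 24×5 + 19×10 + 18×12 + 17×4 + 13×3 + 8×1 = 881.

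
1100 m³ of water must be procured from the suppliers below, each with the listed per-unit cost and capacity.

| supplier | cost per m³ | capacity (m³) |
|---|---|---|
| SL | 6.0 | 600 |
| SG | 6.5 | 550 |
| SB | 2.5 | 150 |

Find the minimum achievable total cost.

6250

Fill from the cheapest supplier first.
Take 150 from SB at 2.5 — need 950 more.
Take 600 from SL at 6.0 — need 350 more.
SG at 6.5: take 350 of its 550 — requirement met.
Cost = 150×2.5 + 600×6.0 + 350×6.5 = 6250.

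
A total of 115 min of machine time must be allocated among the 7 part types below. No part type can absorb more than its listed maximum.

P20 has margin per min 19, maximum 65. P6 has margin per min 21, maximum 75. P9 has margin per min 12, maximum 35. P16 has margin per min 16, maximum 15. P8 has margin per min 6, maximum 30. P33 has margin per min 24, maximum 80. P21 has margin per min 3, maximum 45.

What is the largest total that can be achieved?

Rank by margin per min: P33 24 > P6 21 > P20 19 > P16 16 > P9 12 > P8 6 > P21 3.
Give P33 80 to hit its cap of 80 → 35 left.
Only 35 left; P6 takes them to reach 35.
Total = 21×35 + 24×80 = 2655.

2655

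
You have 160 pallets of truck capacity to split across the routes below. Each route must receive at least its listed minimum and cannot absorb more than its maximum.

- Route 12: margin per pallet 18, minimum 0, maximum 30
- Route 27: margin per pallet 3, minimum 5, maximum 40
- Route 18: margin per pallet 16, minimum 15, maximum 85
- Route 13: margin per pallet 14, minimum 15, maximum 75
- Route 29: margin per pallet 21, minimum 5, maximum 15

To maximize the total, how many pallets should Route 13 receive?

Meeting every minimum uses 0+5+15+15+5 = 40 pallets, leaving 120.
Order the routes by margin per pallet: Route 29 21 > Route 12 18 > Route 18 16 > Route 13 14 > Route 27 3.
Route 29 takes 10 more to reach its cap of 15 ; 110 left.
Give Route 12 30 more to hit its cap of 30 ; 80 left.
Give Route 18 70 more to hit its cap of 85 ; 10 left.
Route 13: +10 (room for 60) → 25. Pool exhausted.

25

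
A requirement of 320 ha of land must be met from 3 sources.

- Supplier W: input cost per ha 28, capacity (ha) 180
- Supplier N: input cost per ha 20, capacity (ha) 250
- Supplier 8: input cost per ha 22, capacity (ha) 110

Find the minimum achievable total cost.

6540

Fill from the cheapest source first.
Supplier N at 20: take all 250 ha → 70 still needed.
Supplier 8 at 22: take 70 of its 110 → requirement met.
Supplier W: unused.
Cost = 250×20 + 70×22 = 6540.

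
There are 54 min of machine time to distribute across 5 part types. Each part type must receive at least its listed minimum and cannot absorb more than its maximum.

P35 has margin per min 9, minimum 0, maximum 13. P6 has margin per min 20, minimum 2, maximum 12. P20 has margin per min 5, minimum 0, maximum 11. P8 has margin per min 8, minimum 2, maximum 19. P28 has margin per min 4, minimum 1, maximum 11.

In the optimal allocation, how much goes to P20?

Meeting every minimum uses 0+2+0+2+1 = 5 min, leaving 49.
Rank by margin per min: P6 20 > P35 9 > P8 8 > P20 5 > P28 4.
Give P6 10 more to hit its cap of 12 → 39 left.
P35: +13 to 13 (cap) → 26 left.
P8: +17 to 19 (cap) → 9 left.
P20 has room for 11 more but only 9 remain, so it gets 9.

9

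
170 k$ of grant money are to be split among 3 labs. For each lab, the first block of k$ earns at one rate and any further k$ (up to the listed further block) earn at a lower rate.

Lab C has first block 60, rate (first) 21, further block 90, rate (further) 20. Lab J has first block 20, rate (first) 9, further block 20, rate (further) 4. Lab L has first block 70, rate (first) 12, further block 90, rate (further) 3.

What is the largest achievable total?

Order all 6 blocks by rate: Lab C/first 21 > Lab C/second 20 > Lab L/first 12 > Lab J/first 9 > Lab J/second 4 > Lab L/second 3.
Fill Lab C first block (60 at 21) ; 110 left.
Lab C second at 20: fill all 90 ; 20 left.
20 remain; put them into Lab L first at 12.
Total = 21×60 + 20×90 + 12×20 = 3300.

3300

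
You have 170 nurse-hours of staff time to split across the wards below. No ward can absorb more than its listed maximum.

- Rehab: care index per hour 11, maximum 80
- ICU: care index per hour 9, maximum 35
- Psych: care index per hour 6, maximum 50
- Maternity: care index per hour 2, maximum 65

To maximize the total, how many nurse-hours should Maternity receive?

Rank by care index per hour: Rehab 11 > ICU 9 > Psych 6 > Maternity 2.
Rehab takes 80 to reach its cap of 80 — 90 left.
ICU takes 35 to reach its cap of 35 — 55 left.
Psych takes 50 to reach its cap of 50 — 5 left.
Only 5 left; Maternity takes them to reach 5.

5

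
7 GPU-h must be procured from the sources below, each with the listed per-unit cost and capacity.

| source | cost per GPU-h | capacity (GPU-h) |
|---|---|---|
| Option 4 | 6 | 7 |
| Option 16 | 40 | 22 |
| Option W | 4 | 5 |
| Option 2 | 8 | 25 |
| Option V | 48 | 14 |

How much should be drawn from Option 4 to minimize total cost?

Cheapest first:
Option W at 4: take all 5 GPU-h ; 2 still needed.
Option 4 at 6: take 2 of its 7 ; requirement met.
Option 2, Option 16, Option V: unused.

2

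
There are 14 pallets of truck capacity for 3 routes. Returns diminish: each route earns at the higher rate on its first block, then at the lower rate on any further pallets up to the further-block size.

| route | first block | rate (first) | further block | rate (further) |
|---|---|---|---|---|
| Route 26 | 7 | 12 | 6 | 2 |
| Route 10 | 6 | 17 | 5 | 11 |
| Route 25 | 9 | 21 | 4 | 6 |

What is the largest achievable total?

274

Rank every tier by rate: Route 25/T1 21 > Route 10/T1 17 > Route 26/T1 12 > Route 10/T2 11 > Route 25/T2 6 > Route 26/T2 2.
Route 25 T1 at 21: fill all 9 ; 5 left.
5 remain; put them into Route 10 T1 at 17.
Total = 21×9 + 17×5 = 274.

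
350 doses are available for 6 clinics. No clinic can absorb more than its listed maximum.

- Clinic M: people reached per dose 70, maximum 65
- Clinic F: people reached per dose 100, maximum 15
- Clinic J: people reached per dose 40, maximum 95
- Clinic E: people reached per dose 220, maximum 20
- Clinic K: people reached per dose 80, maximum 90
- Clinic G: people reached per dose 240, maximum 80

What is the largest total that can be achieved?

40050

Highest people reached per dose first: Clinic G 240 > Clinic E 220 > Clinic F 100 > Clinic K 80 > Clinic M 70 > Clinic J 40.
Clinic G: +80 to 80 (cap) → 270 left.
Clinic E takes 20 to reach its cap of 20 → 250 left.
Clinic F takes 15 to reach its cap of 15 → 235 left.
Clinic K takes 90 to reach its cap of 90 → 145 left.
Give Clinic M 65 to hit its cap of 65 → 80 left.
Clinic J: +80 (room for 95) → 80. Pool exhausted.
Total = 70×65 + 100×15 + 40×80 + 220×20 + 80×90 + 240×80 = 40050.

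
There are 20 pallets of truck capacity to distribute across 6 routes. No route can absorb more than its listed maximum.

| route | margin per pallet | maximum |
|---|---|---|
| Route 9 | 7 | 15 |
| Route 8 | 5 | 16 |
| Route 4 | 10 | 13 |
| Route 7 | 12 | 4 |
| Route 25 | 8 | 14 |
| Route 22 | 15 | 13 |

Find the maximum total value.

Highest margin per pallet first: Route 22 15 > Route 7 12 > Route 4 10 > Route 25 8 > Route 9 7 > Route 8 5.
Give Route 22 13 to hit its cap of 13 ; 7 left.
Give Route 7 4 to hit its cap of 4 ; 3 left.
Route 4 has room for 13 but only 3 remain, so it gets 3.
Total = 10×3 + 12×4 + 15×13 = 273.

273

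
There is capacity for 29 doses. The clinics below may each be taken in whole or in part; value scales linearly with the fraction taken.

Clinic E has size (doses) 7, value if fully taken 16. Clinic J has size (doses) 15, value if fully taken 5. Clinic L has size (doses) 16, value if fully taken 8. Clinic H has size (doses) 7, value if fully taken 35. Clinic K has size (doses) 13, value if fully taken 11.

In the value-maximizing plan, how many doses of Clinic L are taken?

Rank by value-to-size ratio: Clinic H 35/7≈5, Clinic E 16/7≈2.29, Clinic K 11/13≈0.846, Clinic L 8/16≈0.5, Clinic J 5/15≈0.333.
All 7 doses of Clinic H fit (value 35) ; 22 remain.
All 7 doses of Clinic E fit (value 16) ; 15 remain.
All 13 doses of Clinic K fit (value 11) ; 2 remain.
Fill the last 2 doses with part of Clinic L: 2/16 of it earns 1.

2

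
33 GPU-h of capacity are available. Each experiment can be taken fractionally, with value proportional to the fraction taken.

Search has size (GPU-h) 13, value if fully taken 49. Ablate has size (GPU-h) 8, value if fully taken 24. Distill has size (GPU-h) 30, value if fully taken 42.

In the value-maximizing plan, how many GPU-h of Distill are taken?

12

Sort by value density: Search 49/13≈3.77, Ablate 24/8≈3, Distill 42/30≈1.4.
All 13 GPU-h of Search fit (value 49) ; 20 remain.
Ablate: take in full, 8 GPU-h for value 24 ; 12 left.
Fill the last 12 GPU-h with part of Distill: 12/30 of it earns 16.8.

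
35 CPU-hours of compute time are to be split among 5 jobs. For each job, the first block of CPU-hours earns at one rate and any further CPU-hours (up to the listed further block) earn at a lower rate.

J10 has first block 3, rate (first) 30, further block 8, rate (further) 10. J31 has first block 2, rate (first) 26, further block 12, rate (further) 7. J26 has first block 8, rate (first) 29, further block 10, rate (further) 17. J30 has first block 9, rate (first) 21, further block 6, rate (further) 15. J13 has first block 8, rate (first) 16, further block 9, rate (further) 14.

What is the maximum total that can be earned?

Order all 10 blocks by rate: J10/first 30 > J26/first 29 > J31/first 26 > J30/first 21 > J26/second 17 > J13/first 16 > J30/second 15 > J13/second 14 > J10/second 10 > J31/second 7.
J10/first (30): +3 — 32 left.
Fill J26 first block (8 at 29) — 24 left.
Fill J31 first block (2 at 26) — 22 left.
J30 first at 21: fill all 9 — 13 left.
J26 second at 17: fill all 10 — 3 left.
J13 first at 16: only 3 left, fill 3.
Total = 30×3 + 29×8 + 26×2 + 21×9 + 17×10 + 16×3 = 781.

781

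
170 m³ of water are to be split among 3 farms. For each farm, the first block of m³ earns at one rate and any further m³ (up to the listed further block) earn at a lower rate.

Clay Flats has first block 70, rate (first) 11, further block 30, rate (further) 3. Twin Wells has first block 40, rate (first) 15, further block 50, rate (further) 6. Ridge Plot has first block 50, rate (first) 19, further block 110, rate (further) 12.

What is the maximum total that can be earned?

Treat each block as its own option and order by rate: Ridge Plot/first 19 > Twin Wells/first 15 > Ridge Plot/second 12 > Clay Flats/first 11 > Twin Wells/second 6 > Clay Flats/second 3.
Ridge Plot/first (19): +50 → 120 left.
Fill Twin Wells first block (40 at 15) → 80 left.
80 remain; put them into Ridge Plot second at 12.
Total = 19×50 + 15×40 + 12×80 = 2510.

2510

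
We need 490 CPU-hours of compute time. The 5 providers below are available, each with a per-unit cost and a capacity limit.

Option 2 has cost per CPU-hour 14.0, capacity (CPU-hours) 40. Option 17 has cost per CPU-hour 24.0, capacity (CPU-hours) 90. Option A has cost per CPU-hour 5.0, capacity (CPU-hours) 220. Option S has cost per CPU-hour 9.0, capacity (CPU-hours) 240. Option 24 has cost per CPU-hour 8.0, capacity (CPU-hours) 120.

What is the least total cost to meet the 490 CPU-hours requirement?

3410

Cheapest first:
Option A at 5.0: take all 220 CPU-hours — 270 still needed.
Take 120 from Option 24 at 8.0 — need 150 more.
Option S (9.0): take the remaining 150 — done.
Option 2, Option 17: unused.
Cost = 220×5.0 + 120×8.0 + 150×9.0 = 3410.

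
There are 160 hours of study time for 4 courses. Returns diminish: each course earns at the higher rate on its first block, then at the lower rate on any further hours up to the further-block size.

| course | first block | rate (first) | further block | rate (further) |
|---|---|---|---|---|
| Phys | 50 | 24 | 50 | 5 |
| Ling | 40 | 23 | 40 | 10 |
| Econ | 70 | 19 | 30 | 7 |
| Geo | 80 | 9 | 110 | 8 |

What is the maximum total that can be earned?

Treat each block as its own option and order by rate: Phys/tier1 24 > Ling/tier1 23 > Econ/tier1 19 > Ling/tier2 10 > Geo/tier1 9 > Geo/tier2 8 > Econ/tier2 7 > Phys/tier2 5.
Phys tier1 at 24: fill all 50 ; 110 left.
Ling/tier1 (23): +40 ; 70 left.
Fill Econ tier1 block (70 at 19) ; 0 left.
Total = 24×50 + 23×40 + 19×70 = 3450.

3450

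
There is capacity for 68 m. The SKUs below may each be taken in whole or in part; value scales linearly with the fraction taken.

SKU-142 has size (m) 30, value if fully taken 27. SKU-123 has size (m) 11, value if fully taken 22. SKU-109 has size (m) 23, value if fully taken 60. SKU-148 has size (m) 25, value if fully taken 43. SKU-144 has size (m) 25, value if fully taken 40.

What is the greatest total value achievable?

Best value per unit of size first: SKU-109 60/23≈2.61, SKU-123 22/11≈2, SKU-148 43/25≈1.72, SKU-144 40/25≈1.6, SKU-142 27/30≈0.9.
Take all of SKU-109 (23 m, value 60) — 45 m left.
All 11 m of SKU-123 fit (value 22) — 34 remain.
All 25 m of SKU-148 fit (value 43) — 9 remain.
Only 9 m remain; take 9/25 of SKU-144 for value 40×9/25 = 14.4.
Total value = 139.4.

139.4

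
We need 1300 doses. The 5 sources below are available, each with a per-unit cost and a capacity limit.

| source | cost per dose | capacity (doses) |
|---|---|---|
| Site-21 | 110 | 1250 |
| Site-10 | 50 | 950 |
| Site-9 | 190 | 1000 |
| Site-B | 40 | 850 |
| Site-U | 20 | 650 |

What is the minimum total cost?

39000

Use sources in increasing cost order.
Site-U (20): use full 650 ; 650 doses to go.
Site-B at 40: take 650 of its 850 ; requirement met.
Site-10, Site-21, Site-9: unused.
Cost = 650×20 + 650×40 = 39000.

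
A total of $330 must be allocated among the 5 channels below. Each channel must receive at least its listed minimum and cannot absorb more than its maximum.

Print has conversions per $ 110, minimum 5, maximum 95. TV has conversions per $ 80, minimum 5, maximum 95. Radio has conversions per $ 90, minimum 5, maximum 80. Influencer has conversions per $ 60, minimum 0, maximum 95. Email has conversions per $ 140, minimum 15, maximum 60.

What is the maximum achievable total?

Meeting every minimum uses 5+5+5+0+15 = 30 $, leaving 300.
Rank by conversions per $: Email 140 > Print 110 > Radio 90 > TV 80 > Influencer 60.
Email takes 45 more to reach its cap of 60 — 255 left.
Print takes 90 more to reach its cap of 95 — 165 left.
Radio takes 75 more to reach its cap of 80 — 90 left.
Give TV 90 more to hit its cap of 95 — 0 left.
Total = 110×95 + 80×95 + 90×80 + 140×60 = 33650.

33650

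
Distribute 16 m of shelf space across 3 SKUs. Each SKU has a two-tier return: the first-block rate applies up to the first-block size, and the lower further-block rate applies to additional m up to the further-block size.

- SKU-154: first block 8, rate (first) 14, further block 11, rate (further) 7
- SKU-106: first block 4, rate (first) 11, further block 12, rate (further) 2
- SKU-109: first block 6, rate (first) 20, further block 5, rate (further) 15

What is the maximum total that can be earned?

265

Rank every tier by rate: SKU-109/tier1 20 > SKU-109/tier2 15 > SKU-154/tier1 14 > SKU-106/tier1 11 > SKU-154/tier2 7 > SKU-106/tier2 2.
SKU-109 tier1 at 20: fill all 6 → 10 left.
Fill SKU-109 tier2 block (5 at 15) → 5 left.
SKU-154/tier1: +5 of 8 at 14; pool empty.
Total = 20×6 + 15×5 + 14×5 = 265.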